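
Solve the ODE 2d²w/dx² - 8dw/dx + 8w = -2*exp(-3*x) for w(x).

Divide through by 2: w'' - 4w' + 4w = -exp(-3*x).
Characteristic equation r² - 4r + 4 = 0 has discriminant (-4)² - 4·(4) = 0, so r = 2 is a repeated root.
Hence w_h = (C1 + C2*x)*exp(2*x).
Try w_p = A*exp(-3*x). Substituting into the equation and dividing by exp(-3*x) gives A = -1/25, so w_p = -exp(-3*x)/25.

w = -exp(-3*x)/25 + C1*exp(2*x) + C2*x*exp(2*x)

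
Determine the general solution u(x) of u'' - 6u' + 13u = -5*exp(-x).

u = -exp(-x)/4 + C1*cos(2*x)*exp(3*x) + C2*exp(3*x)*sin(2*x)

Characteristic equation r² - 6r + 13 = 0 has discriminant (-6)² - 4·(13) = -16 < 0, so r = 3 ± 2i.
Hence u_h = C1*cos(2*x)*exp(3*x) + C2*exp(3*x)*sin(2*x).
Try u_p = A*exp(-x). Substituting into the equation and dividing by exp(-x) gives A = -1/4, so u_p = -exp(-x)/4.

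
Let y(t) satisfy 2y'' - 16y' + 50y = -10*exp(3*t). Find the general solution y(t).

Divide through by 2: y'' - 8y' + 25y = -5*exp(3*t).
Characteristic equation r² - 8r + 25 = 0 has discriminant (-8)² - 4·(25) = -36 < 0, so r = 4 ± 3i.
Hence y_h = C1*cos(3*t)*exp(4*t) + C2*exp(4*t)*sin(3*t).
Try y_p = A*exp(3*t). Substituting into the equation and dividing by exp(3*t) gives A = -1/2, so y_p = -exp(3*t)/2.

y = -exp(3*t)/2 + C1*cos(3*t)*exp(4*t) + C2*exp(4*t)*sin(3*t)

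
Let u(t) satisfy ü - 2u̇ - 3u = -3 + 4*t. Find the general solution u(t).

u = 17/9 - 4*t/3 + C1*exp(3*t) + C2*exp(-t)

Characteristic equation r² - 2r - 3 = 0 factors as (r - 3)(r + 1) = 0, so r = 3, -1.
Hence u_h = C1*exp(3*t) + C2*exp(-t).
For the particular solution try u_p = A0 + A1*t. Substituting and matching coefficients of each power of t gives A0 = 17/9, A1 = -4/3, so u_p = 17/9 - 4*t/3.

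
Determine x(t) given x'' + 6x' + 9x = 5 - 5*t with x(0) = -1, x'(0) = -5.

x = 25/27 - 52*exp(-3*t)/27 - 5*t/9 - 92*t*exp(-3*t)/9

Characteristic equation r² + 6r + 9 = 0 has discriminant (6)² - 4·(9) = 0, so r = -3 is a repeated root.
Hence x_h = (C1 + C2*t)*exp(-3*t).
For the particular solution try x_p = A0 + A1*t. Substituting and matching coefficients of each power of t gives A0 = 25/27, A1 = -5/9, so x_p = 25/27 - 5*t/9.
General solution: x = 25/27 - 5*t/9 + C1*exp(-3*t) + C2*t*exp(-3*t).
Apply the initial conditions: x(0) = 25/27 + C1 = -1 and x'(0) = -5/9 + C2 - 3*C1 = -5. Solving gives C1 = -52/27, C2 = -92/9.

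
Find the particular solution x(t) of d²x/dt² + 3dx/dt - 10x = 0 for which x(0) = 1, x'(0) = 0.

x = 2*exp(-5*t)/7 + 5*exp(2*t)/7

Characteristic equation r² + 3r - 10 = 0 factors as (r + 5)(r - 2) = 0, so r = -5, 2.
Hence x_h = C1*exp(-5*t) + C2*exp(2*t).
Apply the initial conditions: x(0) = C1 + C2 = 1 and x'(0) = -5*C1 + 2*C2 = 0. Solving gives C1 = 2/7, C2 = 5/7.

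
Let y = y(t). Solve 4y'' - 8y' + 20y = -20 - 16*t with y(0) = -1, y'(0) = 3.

Divide through by 4: y'' - 2y' + 5y = -5 - 4*t.
Characteristic equation r² - 2r + 5 = 0 has discriminant (-2)² - 4·(5) = -16 < 0, so r = 1 ± 2i.
Hence y_h = C1*cos(2*t)*exp(t) + C2*exp(t)*sin(2*t).
For the particular solution try y_p = A0 + A1*t. Substituting and matching coefficients of each power of t gives A0 = -33/25, A1 = -4/5, so y_p = -33/25 - 4*t/5.
General solution: y = -33/25 - 4*t/5 + C1*cos(2*t)*exp(t) + C2*exp(t)*sin(2*t).
Apply the initial conditions: y(0) = -33/25 + C1 = -1 and y'(0) = -4/5 + C1 + 2*C2 = 3. Solving gives C1 = 8/25, C2 = 87/50.

y = -33/25 - 4*t/5 + 8*cos(2*t)*exp(t)/25 + 87*exp(t)*sin(2*t)/50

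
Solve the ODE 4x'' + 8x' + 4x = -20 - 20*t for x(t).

x = 5 - 5*t + C1*exp(-t) + C2*t*exp(-t)

Divide through by 4: x'' + 2x' + x = -5 - 5*t.
Characteristic equation r² + 2r + 1 = 0 has discriminant (2)² - 4·(1) = 0, so r = -1 is a repeated root.
Hence x_h = (C1 + C2*t)*exp(-t).
For the particular solution try x_p = A0 + A1*t. Substituting and matching coefficients of each power of t gives A0 = 5, A1 = -5, so x_p = 5 - 5*t.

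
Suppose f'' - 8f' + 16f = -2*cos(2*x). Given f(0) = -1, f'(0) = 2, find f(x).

Characteristic equation r² - 8r + 16 = 0 has discriminant (-8)² - 4·(16) = 0, so r = 4 is a repeated root.
Hence f_h = (C1 + C2*x)*exp(4*x).
Try f_p = A*cos(2*x) + B*sin(2*x). Substituting and equating the coefficients of cos(2x) and sin(2x) gives A = -3/50, B = 2/25, so f_p = -3*cos(2*x)/50 + 2*sin(2*x)/25.
General solution: f = -3*cos(2*x)/50 + 2*sin(2*x)/25 + C1*exp(4*x) + C2*x*exp(4*x).
Apply the initial conditions: f(0) = -3/50 + C1 = -1 and f'(0) = 4/25 + C2 + 4*C1 = 2. Solving gives C1 = -47/50, C2 = 28/5.

f = -47*exp(4*x)/50 - 3*cos(2*x)/50 + 2*sin(2*x)/25 + 28*x*exp(4*x)/5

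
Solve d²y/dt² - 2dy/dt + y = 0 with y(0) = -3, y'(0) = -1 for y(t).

y = -3*exp(t) + 2*t*exp(t)

Characteristic equation r² - 2r + 1 = 0 has discriminant (-2)² - 4·(1) = 0, so r = 1 is a repeated root.
Hence y_h = (C1 + C2*t)*exp(t).
Apply the initial conditions: y(0) = C1 = -3 and y'(0) = C1 + C2 = -1. Solving gives C1 = -3, C2 = 2.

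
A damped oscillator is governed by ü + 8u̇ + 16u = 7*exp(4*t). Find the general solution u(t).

u = 7*exp(4*t)/64 + C1*exp(-4*t) + C2*t*exp(-4*t)

Characteristic equation r² + 8r + 16 = 0 has discriminant (8)² - 4·(16) = 0, so r = -4 is a repeated root.
Hence u_h = (C1 + C2*t)*exp(-4*t).
Try u_p = A*exp(4*t). Substituting into the equation and dividing by exp(4*t) gives A = 7/64, so u_p = 7*exp(4*t)/64.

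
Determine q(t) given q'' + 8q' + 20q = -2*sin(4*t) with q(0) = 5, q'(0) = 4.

q = -sin(4*t)/130 + 4*cos(4*t)/65 + 321*cos(2*t)*exp(-4*t)/65 + 773*exp(-4*t)*sin(2*t)/65

Characteristic equation r² + 8r + 20 = 0 has discriminant (8)² - 4·(20) = -16 < 0, so r = -4 ± 2i.
Hence q_h = C1*cos(2*t)*exp(-4*t) + C2*exp(-4*t)*sin(2*t).
Try q_p = A*cos(4*t) + B*sin(4*t). Substituting and equating the coefficients of cos(4t) and sin(4t) gives A = 4/65, B = -1/130, so q_p = -sin(4*t)/130 + 4*cos(4*t)/65.
General solution: q = -sin(4*t)/130 + 4*cos(4*t)/65 + C1*cos(2*t)*exp(-4*t) + C2*exp(-4*t)*sin(2*t).
Apply the initial conditions: q(0) = 4/65 + C1 = 5 and q'(0) = -2/65 - 4*C1 + 2*C2 = 4. Solving gives C1 = 321/65, C2 = 773/65.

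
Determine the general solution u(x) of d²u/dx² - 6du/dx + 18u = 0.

Characteristic equation r² - 6r + 18 = 0 has discriminant (-6)² - 4·(18) = -36 < 0, so r = 3 ± 3i.
Hence u_h = C1*cos(3*x)*exp(3*x) + C2*exp(3*x)*sin(3*x).

u = C1*cos(3*x)*exp(3*x) + C2*exp(3*x)*sin(3*x)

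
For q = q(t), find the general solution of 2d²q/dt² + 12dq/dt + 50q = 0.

Divide through by 2: q'' + 6q' + 25q = 0.
Characteristic equation r² + 6r + 25 = 0 has discriminant (6)² - 4·(25) = -64 < 0, so r = -3 ± 4i.
Hence q_h = C1*cos(4*t)*exp(-3*t) + C2*exp(-3*t)*sin(4*t).

q = C1*cos(4*t)*exp(-3*t) + C2*exp(-3*t)*sin(4*t)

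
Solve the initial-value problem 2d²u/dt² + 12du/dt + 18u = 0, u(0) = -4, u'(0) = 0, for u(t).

u = -4*exp(-3*t) - 12*t*exp(-3*t)

Divide through by 2: u'' + 6u' + 9u = 0.
Characteristic equation r² + 6r + 9 = 0 has discriminant (6)² - 4·(9) = 0, so r = -3 is a repeated root.
Hence u_h = (C1 + C2*t)*exp(-3*t).
Apply the initial conditions: u(0) = C1 = -4 and u'(0) = C2 - 3*C1 = 0. Solving gives C1 = -4, C2 = -12.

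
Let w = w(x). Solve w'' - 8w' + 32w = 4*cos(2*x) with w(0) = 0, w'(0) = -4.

w = -4*sin(2*x)/65 + 7*cos(2*x)/65 - 56*exp(4*x)*sin(4*x)/65 - 7*cos(4*x)*exp(4*x)/65

Characteristic equation r² - 8r + 32 = 0 has discriminant (-8)² - 4·(32) = -64 < 0, so r = 4 ± 4i.
Hence w_h = C1*cos(4*x)*exp(4*x) + C2*exp(4*x)*sin(4*x).
Try w_p = A*cos(2*x) + B*sin(2*x). Substituting and equating the coefficients of cos(2x) and sin(2x) gives A = 7/65, B = -4/65, so w_p = -4*sin(2*x)/65 + 7*cos(2*x)/65.
General solution: w = -4*sin(2*x)/65 + 7*cos(2*x)/65 + C1*cos(4*x)*exp(4*x) + C2*exp(4*x)*sin(4*x).
Apply the initial conditions: w(0) = 7/65 + C1 = 0 and w'(0) = -8/65 + 4*C1 + 4*C2 = -4. Solving gives C1 = -7/65, C2 = -56/65.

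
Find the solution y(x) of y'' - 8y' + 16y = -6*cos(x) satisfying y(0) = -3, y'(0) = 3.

Characteristic equation r² - 8r + 16 = 0 has discriminant (-8)² - 4·(16) = 0, so r = 4 is a repeated root.
Hence y_h = (C1 + C2*x)*exp(4*x).
Try y_p = A*cos(x) + B*sin(x). Substituting and equating the coefficients of cos(x) and sin(x) gives A = -90/289, B = 48/289, so y_p = -90*cos(x)/289 + 48*sin(x)/289.
General solution: y = -90*cos(x)/289 + 48*sin(x)/289 + C1*exp(4*x) + C2*x*exp(4*x).
Apply the initial conditions: y(0) = -90/289 + C1 = -3 and y'(0) = 48/289 + C2 + 4*C1 = 3. Solving gives C1 = -777/289, C2 = 231/17.

y = -777*exp(4*x)/289 - 90*cos(x)/289 + 48*sin(x)/289 + 231*x*exp(4*x)/17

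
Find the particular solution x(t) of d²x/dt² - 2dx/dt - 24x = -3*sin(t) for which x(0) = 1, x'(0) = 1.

x = -6*cos(t)/629 + 44*exp(-4*t)/85 + 75*sin(t)/629 + 91*exp(6*t)/185

Characteristic equation r² - 2r - 24 = 0 factors as (r - 6)(r + 4) = 0, so r = 6, -4.
Hence x_h = C1*exp(6*t) + C2*exp(-4*t).
Try x_p = A*cos(t) + B*sin(t). Substituting and equating the coefficients of cos(t) and sin(t) gives A = -6/629, B = 75/629, so x_p = -6*cos(t)/629 + 75*sin(t)/629.
General solution: x = -6*cos(t)/629 + 75*sin(t)/629 + C1*exp(6*t) + C2*exp(-4*t).
Apply the initial conditions: x(0) = -6/629 + C1 + C2 = 1 and x'(0) = 75/629 - 4*C2 + 6*C1 = 1. Solving gives C1 = 91/185, C2 = 44/85.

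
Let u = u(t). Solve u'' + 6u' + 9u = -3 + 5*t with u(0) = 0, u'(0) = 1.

u = -19/27 + 5*t/9 + 19*exp(-3*t)/27 + 23*t*exp(-3*t)/9

Characteristic equation r² + 6r + 9 = 0 has discriminant (6)² - 4·(9) = 0, so r = -3 is a repeated root.
Hence u_h = (C1 + C2*t)*exp(-3*t).
For the particular solution try u_p = A0 + A1*t. Substituting and matching coefficients of each power of t gives A0 = -19/27, A1 = 5/9, so u_p = -19/27 + 5*t/9.
General solution: u = -19/27 + 5*t/9 + C1*exp(-3*t) + C2*t*exp(-3*t).
Apply the initial conditions: u(0) = -19/27 + C1 = 0 and u'(0) = 5/9 + C2 - 3*C1 = 1. Solving gives C1 = 19/27, C2 = 23/9.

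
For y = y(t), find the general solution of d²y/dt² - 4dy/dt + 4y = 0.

Characteristic equation r² - 4r + 4 = 0 has discriminant (-4)² - 4·(4) = 0, so r = 2 is a repeated root.
Hence y_h = (C1 + C2*t)*exp(2*t).

y = C1*exp(2*t) + C2*t*exp(2*t)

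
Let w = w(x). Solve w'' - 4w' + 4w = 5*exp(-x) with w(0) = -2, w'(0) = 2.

w = -23*exp(2*x)/9 + 5*exp(-x)/9 + 23*x*exp(2*x)/3

Characteristic equation r² - 4r + 4 = 0 has discriminant (-4)² - 4·(4) = 0, so r = 2 is a repeated root.
Hence w_h = (C1 + C2*x)*exp(2*x).
Try w_p = A*exp(-x). Substituting into the equation and dividing by exp(-x) gives A = 5/9, so w_p = 5*exp(-x)/9.
General solution: w = 5*exp(-x)/9 + C1*exp(2*x) + C2*x*exp(2*x).
Apply the initial conditions: w(0) = 5/9 + C1 = -2 and w'(0) = -5/9 + C2 + 2*C1 = 2. Solving gives C1 = -23/9, C2 = 23/3.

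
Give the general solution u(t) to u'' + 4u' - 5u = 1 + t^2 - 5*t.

u = 33/125 - t**2/5 + 17*t/25 + C1*exp(-5*t) + C2*exp(t)

Characteristic equation r² + 4r - 5 = 0 factors as (r + 5)(r - 1) = 0, so r = -5, 1.
Hence u_h = C1*exp(-5*t) + C2*exp(t).
For the particular solution try u_p = A0 + A1*t + A2*t^2. Substituting and matching coefficients of each power of t gives A0 = 33/125, A1 = 17/25, A2 = -1/5, so u_p = 33/125 - t^2/5 + 17*t/25.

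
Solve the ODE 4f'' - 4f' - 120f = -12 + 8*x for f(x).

f = 23/225 - x/15 + C1*exp(6*x) + C2*exp(-5*x)

Divide through by 4: f'' - f' - 30f = -3 + 2*x.
Characteristic equation r² - r - 30 = 0 factors as (r - 6)(r + 5) = 0, so r = 6, -5.
Hence f_h = C1*exp(6*x) + C2*exp(-5*x).
For the particular solution try f_p = A0 + A1*x. Substituting and matching coefficients of each power of x gives A0 = 23/225, A1 = -1/15, so f_p = 23/225 - x/15.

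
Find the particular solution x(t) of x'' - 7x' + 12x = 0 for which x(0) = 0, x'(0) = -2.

x = -2*exp(4*t) + 2*exp(3*t)

Characteristic equation r² - 7r + 12 = 0 factors as (r - 3)(r - 4) = 0, so r = 3, 4.
Hence x_h = C1*exp(3*t) + C2*exp(4*t).
Apply the initial conditions: x(0) = C1 + C2 = 0 and x'(0) = 3*C1 + 4*C2 = -2. Solving gives C1 = 2, C2 = -2.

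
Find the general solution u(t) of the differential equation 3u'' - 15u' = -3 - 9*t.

u = C2 + 3*t**2/10 + 8*t/25 + C1*exp(5*t)

Divide through by 3: u'' - 5u' = -1 - 3*t.
Characteristic equation r² - 5r = 0 factors as (r - 5)r = 0, so r = 5, 0.
Hence u_h = C1*exp(5*t) + C2.
Since 0 is a characteristic root (multiplicity 1), multiply the polynomial trial by t: try u_p = t*(A0 + A1*t). Substituting and matching coefficients of each power of t gives A0 = 8/25, A1 = 3/10, so u_p = 3*t^2/10 + 8*t/25.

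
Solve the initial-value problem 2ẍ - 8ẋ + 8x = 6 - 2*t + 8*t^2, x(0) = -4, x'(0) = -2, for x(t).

x = 2 + t**2 - 6*exp(2*t) + 7*t/4 + 33*t*exp(2*t)/4

Divide through by 2: x'' - 4x' + 4x = 3 - t + 4*t^2.
Characteristic equation r² - 4r + 4 = 0 has discriminant (-4)² - 4·(4) = 0, so r = 2 is a repeated root.
Hence x_h = (C1 + C2*t)*exp(2*t).
For the particular solution try x_p = A0 + A1*t + A2*t^2. Substituting and matching coefficients of each power of t gives A0 = 2, A1 = 7/4, A2 = 1, so x_p = 2 + t^2 + 7*t/4.
General solution: x = 2 + t^2 + 7*t/4 + C1*exp(2*t) + C2*t*exp(2*t).
Apply the initial conditions: x(0) = 2 + C1 = -4 and x'(0) = 7/4 + C2 + 2*C1 = -2. Solving gives C1 = -6, C2 = 33/4.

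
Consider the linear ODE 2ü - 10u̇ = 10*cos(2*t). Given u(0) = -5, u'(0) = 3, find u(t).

u = -28/5 - 25*sin(2*t)/58 - 5*cos(2*t)/29 + 112*exp(5*t)/145

Divide through by 2: u'' - 5u' = 5*cos(2*t).
Characteristic equation r² - 5r = 0 factors as (r - 5)r = 0, so r = 5, 0.
Hence u_h = C1*exp(5*t) + C2.
Try u_p = A*cos(2*t) + B*sin(2*t). Substituting and equating the coefficients of cos(2t) and sin(2t) gives A = -5/29, B = -25/58, so u_p = -25*sin(2*t)/58 - 5*cos(2*t)/29.
General solution: u = C2 - 25*sin(2*t)/58 - 5*cos(2*t)/29 + C1*exp(5*t).
Apply the initial conditions: u(0) = -5/29 + C1 + C2 = -5 and u'(0) = -25/29 + 5*C1 = 3. Solving gives C1 = 112/145, C2 = -28/5.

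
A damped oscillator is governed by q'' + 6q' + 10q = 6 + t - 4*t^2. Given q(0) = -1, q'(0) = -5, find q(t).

Characteristic equation r² + 6r + 10 = 0 has discriminant (6)² - 4·(10) = -4 < 0, so r = -3 ± i.
Hence q_h = C1*cos(t)*exp(-3*t) + C2*exp(-3*t)*sin(t).
For the particular solution try q_p = A0 + A1*t + A2*t^2. Substituting and matching coefficients of each power of t gives A0 = 83/250, A1 = 29/50, A2 = -2/5, so q_p = 83/250 - 2*t^2/5 + 29*t/50.
General solution: q = 83/250 - 2*t^2/5 + 29*t/50 + C1*cos(t)*exp(-3*t) + C2*exp(-3*t)*sin(t).
Apply the initial conditions: q(0) = 83/250 + C1 = -1 and q'(0) = 29/50 + C2 - 3*C1 = -5. Solving gives C1 = -333/250, C2 = -1197/125.

q = 83/250 - 2*t**2/5 + 29*t/50 - 1197*exp(-3*t)*sin(t)/125 - 333*cos(t)*exp(-3*t)/250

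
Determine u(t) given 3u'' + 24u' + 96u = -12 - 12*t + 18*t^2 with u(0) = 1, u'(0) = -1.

Divide through by 3: u'' + 8u' + 32u = -4 - 4*t + 6*t^2.
Characteristic equation r² + 8r + 32 = 0 has discriminant (8)² - 4·(32) = -64 < 0, so r = -4 ± 4i.
Hence u_h = C1*cos(4*t)*exp(-4*t) + C2*exp(-4*t)*sin(4*t).
For the particular solution try u_p = A0 + A1*t + A2*t^2. Substituting and matching coefficients of each power of t gives A0 = -21/256, A1 = -7/32, A2 = 3/16, so u_p = -21/256 - 7*t/32 + 3*t^2/16.
General solution: u = -21/256 - 7*t/32 + 3*t^2/16 + C1*cos(4*t)*exp(-4*t) + C2*exp(-4*t)*sin(4*t).
Apply the initial conditions: u(0) = -21/256 + C1 = 1 and u'(0) = -7/32 - 4*C1 + 4*C2 = -1. Solving gives C1 = 277/256, C2 = 227/256.

u = -21/256 - 7*t/32 + 3*t**2/16 + 227*exp(-4*t)*sin(4*t)/256 + 277*cos(4*t)*exp(-4*t)/256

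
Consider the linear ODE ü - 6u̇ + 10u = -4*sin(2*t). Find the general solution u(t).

u = -4*cos(2*t)/15 - 2*sin(2*t)/15 + C1*cos(t)*exp(3*t) + C2*exp(3*t)*sin(t)

Characteristic equation r² - 6r + 10 = 0 has discriminant (-6)² - 4·(10) = -4 < 0, so r = 3 ± i.
Hence u_h = C1*cos(t)*exp(3*t) + C2*exp(3*t)*sin(t).
Try u_p = A*cos(2*t) + B*sin(2*t). Substituting and equating the coefficients of cos(2t) and sin(2t) gives A = -4/15, B = -2/15, so u_p = -4*cos(2*t)/15 - 2*sin(2*t)/15.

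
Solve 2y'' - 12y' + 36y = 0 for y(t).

y = C1*cos(3*t)*exp(3*t) + C2*exp(3*t)*sin(3*t)

Divide through by 2: y'' - 6y' + 18y = 0.
Characteristic equation r² - 6r + 18 = 0 has discriminant (-6)² - 4·(18) = -36 < 0, so r = 3 ± 3i.
Hence y_h = C1*cos(3*t)*exp(3*t) + C2*exp(3*t)*sin(3*t).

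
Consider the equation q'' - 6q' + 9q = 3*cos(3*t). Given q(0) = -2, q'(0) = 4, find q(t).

Characteristic equation r² - 6r + 9 = 0 has discriminant (-6)² - 4·(9) = 0, so r = 3 is a repeated root.
Hence q_h = (C1 + C2*t)*exp(3*t).
Try q_p = A*cos(3*t) + B*sin(3*t). Substituting and equating the coefficients of cos(3t) and sin(3t) gives A = 0, B = -1/6, so q_p = -sin(3*t)/6.
General solution: q = -sin(3*t)/6 + C1*exp(3*t) + C2*t*exp(3*t).
Apply the initial conditions: q(0) = C1 = -2 and q'(0) = -1/2 + C2 + 3*C1 = 4. Solving gives C1 = -2, C2 = 21/2.

q = -2*exp(3*t) - sin(3*t)/6 + 21*t*exp(3*t)/2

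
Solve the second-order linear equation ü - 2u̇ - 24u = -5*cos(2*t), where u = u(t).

Characteristic equation r² - 2r - 24 = 0 factors as (r - 6)(r + 4) = 0, so r = 6, -4.
Hence u_h = C1*exp(6*t) + C2*exp(-4*t).
Try u_p = A*cos(2*t) + B*sin(2*t). Substituting and equating the coefficients of cos(2t) and sin(2t) gives A = 7/40, B = 1/40, so u_p = sin(2*t)/40 + 7*cos(2*t)/40.

u = sin(2*t)/40 + 7*cos(2*t)/40 + C1*exp(6*t) + C2*exp(-4*t)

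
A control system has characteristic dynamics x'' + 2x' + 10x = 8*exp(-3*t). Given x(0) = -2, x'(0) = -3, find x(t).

x = 8*exp(-3*t)/13 - 49*exp(-t)*sin(3*t)/39 - 34*cos(3*t)*exp(-t)/13

Characteristic equation r² + 2r + 10 = 0 has discriminant (2)² - 4·(10) = -36 < 0, so r = -1 ± 3i.
Hence x_h = C1*cos(3*t)*exp(-t) + C2*exp(-t)*sin(3*t).
Try x_p = A*exp(-3*t). Substituting into the equation and dividing by exp(-3*t) gives A = 8/13, so x_p = 8*exp(-3*t)/13.
General solution: x = 8*exp(-3*t)/13 + C1*cos(3*t)*exp(-t) + C2*exp(-t)*sin(3*t).
Apply the initial conditions: x(0) = 8/13 + C1 = -2 and x'(0) = -24/13 - C1 + 3*C2 = -3. Solving gives C1 = -34/13, C2 = -49/39.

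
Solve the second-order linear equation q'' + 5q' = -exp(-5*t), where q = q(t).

q = C2 + C1*exp(-5*t) + t*exp(-5*t)/5

Characteristic equation r² + 5r = 0 factors as (r + 5)r = 0, so r = -5, 0.
Hence q_h = C1*exp(-5*t) + C2.
Since exp(-5*t) solves the homogeneous equation (r = -5 is a root of multiplicity 1), multiply the trial by t. Try q_p = A*t*exp(-5*t). Substituting into the equation and dividing by exp(-5*t) gives A = 1/5, so q_p = t*exp(-5*t)/5.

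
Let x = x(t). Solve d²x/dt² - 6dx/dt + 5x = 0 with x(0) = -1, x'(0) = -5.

Characteristic equation r² - 6r + 5 = 0 factors as (r - 1)(r - 5) = 0, so r = 1, 5.
Hence x_h = C1*exp(t) + C2*exp(5*t).
Apply the initial conditions: x(0) = C1 + C2 = -1 and x'(0) = C1 + 5*C2 = -5. Solving gives C1 = 0, C2 = -1.

x = -exp(5*t)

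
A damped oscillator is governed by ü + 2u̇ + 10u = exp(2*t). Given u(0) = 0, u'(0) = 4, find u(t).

u = exp(2*t)/18 - cos(3*t)*exp(-t)/18 + 23*exp(-t)*sin(3*t)/18

Characteristic equation r² + 2r + 10 = 0 has discriminant (2)² - 4·(10) = -36 < 0, so r = -1 ± 3i.
Hence u_h = C1*cos(3*t)*exp(-t) + C2*exp(-t)*sin(3*t).
Try u_p = A*exp(2*t). Substituting into the equation and dividing by exp(2*t) gives A = 1/18, so u_p = exp(2*t)/18.
General solution: u = exp(2*t)/18 + C1*cos(3*t)*exp(-t) + C2*exp(-t)*sin(3*t).
Apply the initial conditions: u(0) = 1/18 + C1 = 0 and u'(0) = 1/9 - C1 + 3*C2 = 4. Solving gives C1 = -1/18, C2 = 23/18.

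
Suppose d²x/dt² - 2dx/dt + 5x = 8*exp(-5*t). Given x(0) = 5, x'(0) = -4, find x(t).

Characteristic equation r² - 2r + 5 = 0 has discriminant (-2)² - 4·(5) = -16 < 0, so r = 1 ± 2i.
Hence x_h = C1*cos(2*t)*exp(t) + C2*exp(t)*sin(2*t).
Try x_p = A*exp(-5*t). Substituting into the equation and dividing by exp(-5*t) gives A = 1/5, so x_p = exp(-5*t)/5.
General solution: x = exp(-5*t)/5 + C1*cos(2*t)*exp(t) + C2*exp(t)*sin(2*t).
Apply the initial conditions: x(0) = 1/5 + C1 = 5 and x'(0) = -1 + C1 + 2*C2 = -4. Solving gives C1 = 24/5, C2 = -39/10.

x = exp(-5*t)/5 - 39*exp(t)*sin(2*t)/10 + 24*cos(2*t)*exp(t)/5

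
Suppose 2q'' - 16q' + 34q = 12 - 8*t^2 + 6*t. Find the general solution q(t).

q = 1766/4913 - 13*t/289 - 4*t**2/17 + C1*cos(t)*exp(4*t) + C2*exp(4*t)*sin(t)

Divide through by 2: q'' - 8q' + 17q = 6 - 4*t^2 + 3*t.
Characteristic equation r² - 8r + 17 = 0 has discriminant (-8)² - 4·(17) = -4 < 0, so r = 4 ± i.
Hence q_h = C1*cos(t)*exp(4*t) + C2*exp(4*t)*sin(t).
For the particular solution try q_p = A0 + A1*t + A2*t^2. Substituting and matching coefficients of each power of t gives A0 = 1766/4913, A1 = -13/289, A2 = -4/17, so q_p = 1766/4913 - 13*t/289 - 4*t^2/17.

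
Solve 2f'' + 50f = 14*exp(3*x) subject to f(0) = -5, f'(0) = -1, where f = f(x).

Divide through by 2: f'' + 25f = 7*exp(3*x).
Characteristic equation r² + 25 = 0 has discriminant (0)² - 4·(25) = -100 < 0, so r = ± 5i.
Hence f_h = C1*cos(5*x) + C2*sin(5*x).
Try f_p = A*exp(3*x). Substituting into the equation and dividing by exp(3*x) gives A = 7/34, so f_p = 7*exp(3*x)/34.
General solution: f = 7*exp(3*x)/34 + C1*cos(5*x) + C2*sin(5*x).
Apply the initial conditions: f(0) = 7/34 + C1 = -5 and f'(0) = 21/34 + 5*C2 = -1. Solving gives C1 = -177/34, C2 = -11/34.

f = -177*cos(5*x)/34 - 11*sin(5*x)/34 + 7*exp(3*x)/34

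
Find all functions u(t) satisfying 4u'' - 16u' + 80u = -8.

Divide through by 4: u'' - 4u' + 20u = -2.
Characteristic equation r² - 4r + 20 = 0 has discriminant (-4)² - 4·(20) = -64 < 0, so r = 2 ± 4i.
Hence u_h = C1*cos(4*t)*exp(2*t) + C2*exp(2*t)*sin(4*t).
For the particular solution try u_p = A0. Substituting and matching coefficients of each power of t gives A0 = -1/10, so u_p = -1/10.

u = -1/10 + C1*cos(4*t)*exp(2*t) + C2*exp(2*t)*sin(4*t)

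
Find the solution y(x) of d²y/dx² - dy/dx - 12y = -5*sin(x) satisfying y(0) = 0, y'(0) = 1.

Characteristic equation r² - r - 12 = 0 factors as (r + 3)(r - 4) = 0, so r = -3, 4.
Hence y_h = C1*exp(-3*x) + C2*exp(4*x).
Try y_p = A*cos(x) + B*sin(x). Substituting and equating the coefficients of cos(x) and sin(x) gives A = -1/34, B = 13/34, so y_p = -cos(x)/34 + 13*sin(x)/34.
General solution: y = -cos(x)/34 + 13*sin(x)/34 + C1*exp(-3*x) + C2*exp(4*x).
Apply the initial conditions: y(0) = -1/34 + C1 + C2 = 0 and y'(0) = 13/34 - 3*C1 + 4*C2 = 1. Solving gives C1 = -1/14, C2 = 12/119.

y = -exp(-3*x)/14 - cos(x)/34 + 12*exp(4*x)/119 + 13*sin(x)/34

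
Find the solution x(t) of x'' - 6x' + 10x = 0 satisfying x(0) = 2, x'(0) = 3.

Characteristic equation r² - 6r + 10 = 0 has discriminant (-6)² - 4·(10) = -4 < 0, so r = 3 ± i.
Hence x_h = C1*cos(t)*exp(3*t) + C2*exp(3*t)*sin(t).
Apply the initial conditions: x(0) = C1 = 2 and x'(0) = C2 + 3*C1 = 3. Solving gives C1 = 2, C2 = -3.

x = -3*exp(3*t)*sin(t) + 2*cos(t)*exp(3*t)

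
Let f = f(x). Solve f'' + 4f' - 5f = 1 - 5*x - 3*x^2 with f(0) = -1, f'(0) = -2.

Characteristic equation r² + 4r - 5 = 0 factors as (r - 1)(r + 5) = 0, so r = 1, -5.
Hence f_h = C1*exp(x) + C2*exp(-5*x).
For the particular solution try f_p = A0 + A1*x + A2*x^2. Substituting and matching coefficients of each power of x gives A0 = 201/125, A1 = 49/25, A2 = 3/5, so f_p = 201/125 + 3*x^2/5 + 49*x/25.
General solution: f = 201/125 + 3*x^2/5 + 49*x/25 + C1*exp(x) + C2*exp(-5*x).
Apply the initial conditions: f(0) = 201/125 + C1 + C2 = -1 and f'(0) = 49/25 + C1 - 5*C2 = -2. Solving gives C1 = -17/6, C2 = 169/750.

f = 201/125 - 17*exp(x)/6 + 3*x**2/5 + 49*x/25 + 169*exp(-5*x)/750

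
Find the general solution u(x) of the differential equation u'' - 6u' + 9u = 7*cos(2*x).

u = -84*sin(2*x)/169 + 35*cos(2*x)/169 + C1*exp(3*x) + C2*x*exp(3*x)

Characteristic equation r² - 6r + 9 = 0 has discriminant (-6)² - 4·(9) = 0, so r = 3 is a repeated root.
Hence u_h = (C1 + C2*x)*exp(3*x).
Try u_p = A*cos(2*x) + B*sin(2*x). Substituting and equating the coefficients of cos(2x) and sin(2x) gives A = 35/169, B = -84/169, so u_p = -84*sin(2*x)/169 + 35*cos(2*x)/169.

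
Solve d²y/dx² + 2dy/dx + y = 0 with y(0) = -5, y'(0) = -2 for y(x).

y = -5*exp(-x) - 7*x*exp(-x)

Characteristic equation r² + 2r + 1 = 0 has discriminant (2)² - 4·(1) = 0, so r = -1 is a repeated root.
Hence y_h = (C1 + C2*x)*exp(-x).
Apply the initial conditions: y(0) = C1 = -5 and y'(0) = C2 - C1 = -2. Solving gives C1 = -5, C2 = -7.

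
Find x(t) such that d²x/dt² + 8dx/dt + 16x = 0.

Characteristic equation r² + 8r + 16 = 0 has discriminant (8)² - 4·(16) = 0, so r = -4 is a repeated root.
Hence x_h = (C1 + C2*t)*exp(-4*t).

x = C1*exp(-4*t) + C2*t*exp(-4*t)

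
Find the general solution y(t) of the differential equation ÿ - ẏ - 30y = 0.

y = C1*exp(6*t) + C2*exp(-5*t)

Characteristic equation r² - r - 30 = 0 factors as (r - 6)(r + 5) = 0, so r = 6, -5.
Hence y_h = C1*exp(6*t) + C2*exp(-5*t).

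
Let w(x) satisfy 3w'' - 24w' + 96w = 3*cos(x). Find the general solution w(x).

Divide through by 3: w'' - 8w' + 32w = cos(x).
Characteristic equation r² - 8r + 32 = 0 has discriminant (-8)² - 4·(32) = -64 < 0, so r = 4 ± 4i.
Hence w_h = C1*cos(4*x)*exp(4*x) + C2*exp(4*x)*sin(4*x).
Try w_p = A*cos(x) + B*sin(x). Substituting and equating the coefficients of cos(x) and sin(x) gives A = 31/1025, B = -8/1025, so w_p = -8*sin(x)/1025 + 31*cos(x)/1025.

w = -8*sin(x)/1025 + 31*cos(x)/1025 + C1*cos(4*x)*exp(4*x) + C2*exp(4*x)*sin(4*x)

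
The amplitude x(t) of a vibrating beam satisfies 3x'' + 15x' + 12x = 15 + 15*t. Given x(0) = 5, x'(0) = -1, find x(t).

Divide through by 3: x'' + 5x' + 4x = 5 + 5*t.
Characteristic equation r² + 5r + 4 = 0 factors as (r + 4)(r + 1) = 0, so r = -4, -1.
Hence x_h = C1*exp(-4*t) + C2*exp(-t).
For the particular solution try x_p = A0 + A1*t. Substituting and matching coefficients of each power of t gives A0 = -5/16, A1 = 5/4, so x_p = -5/16 + 5*t/4.
General solution: x = -5/16 + 5*t/4 + C1*exp(-4*t) + C2*exp(-t).
Apply the initial conditions: x(0) = -5/16 + C1 + C2 = 5 and x'(0) = 5/4 - C2 - 4*C1 = -1. Solving gives C1 = -49/48, C2 = 19/3.

x = -5/16 - 49*exp(-4*t)/48 + 5*t/4 + 19*exp(-t)/3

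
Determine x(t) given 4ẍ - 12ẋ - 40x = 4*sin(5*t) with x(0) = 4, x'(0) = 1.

x = -7*sin(5*t)/290 + 3*cos(5*t)/290 + 13*exp(5*t)/10 + 78*exp(-2*t)/29

Divide through by 4: x'' - 3x' - 10x = sin(5*t).
Characteristic equation r² - 3r - 10 = 0 factors as (r - 5)(r + 2) = 0, so r = 5, -2.
Hence x_h = C1*exp(5*t) + C2*exp(-2*t).
Try x_p = A*cos(5*t) + B*sin(5*t). Substituting and equating the coefficients of cos(5t) and sin(5t) gives A = 3/290, B = -7/290, so x_p = -7*sin(5*t)/290 + 3*cos(5*t)/290.
General solution: x = -7*sin(5*t)/290 + 3*cos(5*t)/290 + C1*exp(5*t) + C2*exp(-2*t).
Apply the initial conditions: x(0) = 3/290 + C1 + C2 = 4 and x'(0) = -7/58 - 2*C2 + 5*C1 = 1. Solving gives C1 = 13/10, C2 = 78/29.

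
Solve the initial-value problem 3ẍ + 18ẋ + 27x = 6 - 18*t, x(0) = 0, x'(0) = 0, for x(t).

x = 2/3 - 2*t/3 - 2*exp(-3*t)/3 - 4*t*exp(-3*t)/3

Divide through by 3: x'' + 6x' + 9x = 2 - 6*t.
Characteristic equation r² + 6r + 9 = 0 has discriminant (6)² - 4·(9) = 0, so r = -3 is a repeated root.
Hence x_h = (C1 + C2*t)*exp(-3*t).
For the particular solution try x_p = A0 + A1*t. Substituting and matching coefficients of each power of t gives A0 = 2/3, A1 = -2/3, so x_p = 2/3 - 2*t/3.
General solution: x = 2/3 - 2*t/3 + C1*exp(-3*t) + C2*t*exp(-3*t).
Apply the initial conditions: x(0) = 2/3 + C1 = 0 and x'(0) = -2/3 + C2 - 3*C1 = 0. Solving gives C1 = -2/3, C2 = -4/3.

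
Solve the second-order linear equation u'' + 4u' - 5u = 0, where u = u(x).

u = C1*exp(x) + C2*exp(-5*x)

Characteristic equation r² + 4r - 5 = 0 factors as (r - 1)(r + 5) = 0, so r = 1, -5.
Hence u_h = C1*exp(x) + C2*exp(-5*x).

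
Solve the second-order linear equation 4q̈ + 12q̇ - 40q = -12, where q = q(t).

q = 3/10 + C1*exp(2*t) + C2*exp(-5*t)

Divide through by 4: q'' + 3q' - 10q = -3.
Characteristic equation r² + 3r - 10 = 0 factors as (r - 2)(r + 5) = 0, so r = 2, -5.
Hence q_h = C1*exp(2*t) + C2*exp(-5*t).
For the particular solution try q_p = A0. Substituting and matching coefficients of each power of t gives A0 = 3/10, so q_p = 3/10.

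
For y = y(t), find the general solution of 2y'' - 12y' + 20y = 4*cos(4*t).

Divide through by 2: y'' - 6y' + 10y = 2*cos(4*t).
Characteristic equation r² - 6r + 10 = 0 has discriminant (-6)² - 4·(10) = -4 < 0, so r = 3 ± i.
Hence y_h = C1*cos(t)*exp(3*t) + C2*exp(3*t)*sin(t).
Try y_p = A*cos(4*t) + B*sin(4*t). Substituting and equating the coefficients of cos(4t) and sin(4t) gives A = -1/51, B = -4/51, so y_p = -4*sin(4*t)/51 - cos(4*t)/51.

y = -4*sin(4*t)/51 - cos(4*t)/51 + C1*cos(t)*exp(3*t) + C2*exp(3*t)*sin(t)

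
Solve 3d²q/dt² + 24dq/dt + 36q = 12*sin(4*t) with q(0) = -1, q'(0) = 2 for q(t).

q = -8*cos(4*t)/65 - 4*exp(-2*t)/5 - exp(-6*t)/13 - sin(4*t)/65

Divide through by 3: q'' + 8q' + 12q = 4*sin(4*t).
Characteristic equation r² + 8r + 12 = 0 factors as (r + 6)(r + 2) = 0, so r = -6, -2.
Hence q_h = C1*exp(-6*t) + C2*exp(-2*t).
Try q_p = A*cos(4*t) + B*sin(4*t). Substituting and equating the coefficients of cos(4t) and sin(4t) gives A = -8/65, B = -1/65, so q_p = -8*cos(4*t)/65 - sin(4*t)/65.
General solution: q = -8*cos(4*t)/65 - sin(4*t)/65 + C1*exp(-6*t) + C2*exp(-2*t).
Apply the initial conditions: q(0) = -8/65 + C1 + C2 = -1 and q'(0) = -4/65 - 6*C1 - 2*C2 = 2. Solving gives C1 = -1/13, C2 = -4/5.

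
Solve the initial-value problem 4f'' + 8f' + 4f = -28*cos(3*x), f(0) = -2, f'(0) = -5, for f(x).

Divide through by 4: f'' + 2f' + f = -7*cos(3*x).
Characteristic equation r² + 2r + 1 = 0 has discriminant (2)² - 4·(1) = 0, so r = -1 is a repeated root.
Hence f_h = (C1 + C2*x)*exp(-x).
Try f_p = A*cos(3*x) + B*sin(3*x). Substituting and equating the coefficients of cos(3x) and sin(3x) gives A = 14/25, B = -21/50, so f_p = -21*sin(3*x)/50 + 14*cos(3*x)/25.
General solution: f = -21*sin(3*x)/50 + 14*cos(3*x)/25 + C1*exp(-x) + C2*x*exp(-x).
Apply the initial conditions: f(0) = 14/25 + C1 = -2 and f'(0) = -63/50 + C2 - C1 = -5. Solving gives C1 = -64/25, C2 = -63/10.

f = -64*exp(-x)/25 - 21*sin(3*x)/50 + 14*cos(3*x)/25 - 63*x*exp(-x)/10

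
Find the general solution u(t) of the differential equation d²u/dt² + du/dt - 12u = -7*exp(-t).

u = 7*exp(-t)/12 + C1*exp(-4*t) + C2*exp(3*t)

Characteristic equation r² + r - 12 = 0 factors as (r + 4)(r - 3) = 0, so r = -4, 3.
Hence u_h = C1*exp(-4*t) + C2*exp(3*t).
Try u_p = A*exp(-t). Substituting into the equation and dividing by exp(-t) gives A = 7/12, so u_p = 7*exp(-t)/12.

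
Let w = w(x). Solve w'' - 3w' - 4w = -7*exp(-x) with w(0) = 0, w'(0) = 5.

w = -18*exp(-x)/25 + 18*exp(4*x)/25 + 7*x*exp(-x)/5

Characteristic equation r² - 3r - 4 = 0 factors as (r + 1)(r - 4) = 0, so r = -1, 4.
Hence w_h = C1*exp(-x) + C2*exp(4*x).
Since exp(-x) solves the homogeneous equation (r = -1 is a root of multiplicity 1), multiply the trial by x. Try w_p = A*x*exp(-x). Substituting into the equation and dividing by exp(-x) gives A = 7/5, so w_p = 7*x*exp(-x)/5.
General solution: w = C1*exp(-x) + C2*exp(4*x) + 7*x*exp(-x)/5.
Apply the initial conditions: w(0) = C1 + C2 = 0 and w'(0) = 7/5 - C1 + 4*C2 = 5. Solving gives C1 = -18/25, C2 = 18/25.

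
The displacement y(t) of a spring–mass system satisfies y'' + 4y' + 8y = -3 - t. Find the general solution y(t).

Characteristic equation r² + 4r + 8 = 0 has discriminant (4)² - 4·(8) = -16 < 0, so r = -2 ± 2i.
Hence y_h = C1*cos(2*t)*exp(-2*t) + C2*exp(-2*t)*sin(2*t).
For the particular solution try y_p = A0 + A1*t. Substituting and matching coefficients of each power of t gives A0 = -5/16, A1 = -1/8, so y_p = -5/16 - t/8.

y = -5/16 - t/8 + C1*cos(2*t)*exp(-2*t) + C2*exp(-2*t)*sin(2*t)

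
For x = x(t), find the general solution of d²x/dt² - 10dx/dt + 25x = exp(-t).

Characteristic equation r² - 10r + 25 = 0 has discriminant (-10)² - 4·(25) = 0, so r = 5 is a repeated root.
Hence x_h = (C1 + C2*t)*exp(5*t).
Try x_p = A*exp(-t). Substituting into the equation and dividing by exp(-t) gives A = 1/36, so x_p = exp(-t)/36.

x = exp(-t)/36 + C1*exp(5*t) + C2*t*exp(5*t)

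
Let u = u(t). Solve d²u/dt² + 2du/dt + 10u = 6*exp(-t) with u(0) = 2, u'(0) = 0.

u = 2*exp(-t)/3 + 2*exp(-t)*sin(3*t)/3 + 4*cos(3*t)*exp(-t)/3

Characteristic equation r² + 2r + 10 = 0 has discriminant (2)² - 4·(10) = -36 < 0, so r = -1 ± 3i.
Hence u_h = C1*cos(3*t)*exp(-t) + C2*exp(-t)*sin(3*t).
Try u_p = A*exp(-t). Substituting into the equation and dividing by exp(-t) gives A = 2/3, so u_p = 2*exp(-t)/3.
General solution: u = 2*exp(-t)/3 + C1*cos(3*t)*exp(-t) + C2*exp(-t)*sin(3*t).
Apply the initial conditions: u(0) = 2/3 + C1 = 2 and u'(0) = -2/3 - C1 + 3*C2 = 0. Solving gives C1 = 4/3, C2 = 2/3.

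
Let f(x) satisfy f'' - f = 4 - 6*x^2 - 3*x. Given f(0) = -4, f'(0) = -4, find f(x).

f = 8 + 3*x + 6*x**2 - 19*exp(x)/2 - 5*exp(-x)/2

Characteristic equation r² - 1 = 0 factors as (r + 1)(r - 1) = 0, so r = -1, 1.
Hence f_h = C1*exp(-x) + C2*exp(x).
For the particular solution try f_p = A0 + A1*x + A2*x^2. Substituting and matching coefficients of each power of x gives A0 = 8, A1 = 3, A2 = 6, so f_p = 8 + 3*x + 6*x^2.
General solution: f = 8 + 3*x + 6*x^2 + C1*exp(-x) + C2*exp(x).
Apply the initial conditions: f(0) = 8 + C1 + C2 = -4 and f'(0) = 3 + C2 - C1 = -4. Solving gives C1 = -5/2, C2 = -19/2.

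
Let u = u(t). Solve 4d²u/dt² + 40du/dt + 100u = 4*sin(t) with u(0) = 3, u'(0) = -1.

u = -5*cos(t)/338 + 6*sin(t)/169 + 1019*exp(-5*t)/338 + 365*t*exp(-5*t)/26

Divide through by 4: u'' + 10u' + 25u = sin(t).
Characteristic equation r² + 10r + 25 = 0 has discriminant (10)² - 4·(25) = 0, so r = -5 is a repeated root.
Hence u_h = (C1 + C2*t)*exp(-5*t).
Try u_p = A*cos(t) + B*sin(t). Substituting and equating the coefficients of cos(t) and sin(t) gives A = -5/338, B = 6/169, so u_p = -5*cos(t)/338 + 6*sin(t)/169.
General solution: u = -5*cos(t)/338 + 6*sin(t)/169 + C1*exp(-5*t) + C2*t*exp(-5*t).
Apply the initial conditions: u(0) = -5/338 + C1 = 3 and u'(0) = 6/169 + C2 - 5*C1 = -1. Solving gives C1 = 1019/338, C2 = 365/26.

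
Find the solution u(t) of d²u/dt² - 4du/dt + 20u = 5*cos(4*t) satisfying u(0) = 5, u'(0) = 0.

u = -5*sin(4*t)/17 + 5*cos(4*t)/68 - 295*exp(2*t)*sin(4*t)/136 + 335*cos(4*t)*exp(2*t)/68

Characteristic equation r² - 4r + 20 = 0 has discriminant (-4)² - 4·(20) = -64 < 0, so r = 2 ± 4i.
Hence u_h = C1*cos(4*t)*exp(2*t) + C2*exp(2*t)*sin(4*t).
Try u_p = A*cos(4*t) + B*sin(4*t). Substituting and equating the coefficients of cos(4t) and sin(4t) gives A = 5/68, B = -5/17, so u_p = -5*sin(4*t)/17 + 5*cos(4*t)/68.
General solution: u = -5*sin(4*t)/17 + 5*cos(4*t)/68 + C1*cos(4*t)*exp(2*t) + C2*exp(2*t)*sin(4*t).
Apply the initial conditions: u(0) = 5/68 + C1 = 5 and u'(0) = -20/17 + 2*C1 + 4*C2 = 0. Solving gives C1 = 335/68, C2 = -295/136.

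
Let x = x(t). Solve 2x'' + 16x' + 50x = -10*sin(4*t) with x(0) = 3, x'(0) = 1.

x = -9*sin(4*t)/221 + 32*cos(4*t)/221 + 631*cos(3*t)*exp(-4*t)/221 + 927*exp(-4*t)*sin(3*t)/221

Divide through by 2: x'' + 8x' + 25x = -5*sin(4*t).
Characteristic equation r² + 8r + 25 = 0 has discriminant (8)² - 4·(25) = -36 < 0, so r = -4 ± 3i.
Hence x_h = C1*cos(3*t)*exp(-4*t) + C2*exp(-4*t)*sin(3*t).
Try x_p = A*cos(4*t) + B*sin(4*t). Substituting and equating the coefficients of cos(4t) and sin(4t) gives A = 32/221, B = -9/221, so x_p = -9*sin(4*t)/221 + 32*cos(4*t)/221.
General solution: x = -9*sin(4*t)/221 + 32*cos(4*t)/221 + C1*cos(3*t)*exp(-4*t) + C2*exp(-4*t)*sin(3*t).
Apply the initial conditions: x(0) = 32/221 + C1 = 3 and x'(0) = -36/221 - 4*C1 + 3*C2 = 1. Solving gives C1 = 631/221, C2 = 927/221.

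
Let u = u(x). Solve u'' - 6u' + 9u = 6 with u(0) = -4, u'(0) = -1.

u = 2/3 - 14*exp(3*x)/3 + 13*x*exp(3*x)

Characteristic equation r² - 6r + 9 = 0 has discriminant (-6)² - 4·(9) = 0, so r = 3 is a repeated root.
Hence u_h = (C1 + C2*x)*exp(3*x).
For the particular solution try u_p = A0. Substituting and matching coefficients of each power of x gives A0 = 2/3, so u_p = 2/3.
General solution: u = 2/3 + C1*exp(3*x) + C2*x*exp(3*x).
Apply the initial conditions: u(0) = 2/3 + C1 = -4 and u'(0) = C2 + 3*C1 = -1. Solving gives C1 = -14/3, C2 = 13.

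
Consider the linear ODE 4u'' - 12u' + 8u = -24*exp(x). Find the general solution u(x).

Divide through by 4: u'' - 3u' + 2u = -6*exp(x).
Characteristic equation r² - 3r + 2 = 0 factors as (r - 1)(r - 2) = 0, so r = 1, 2.
Hence u_h = C1*exp(x) + C2*exp(2*x).
Since exp(x) solves the homogeneous equation (r = 1 is a root of multiplicity 1), multiply the trial by x. Try u_p = A*x*exp(x). Substituting into the equation and dividing by exp(x) gives A = 6, so u_p = 6*x*exp(x).

u = C1*exp(x) + C2*exp(2*x) + 6*x*exp(x)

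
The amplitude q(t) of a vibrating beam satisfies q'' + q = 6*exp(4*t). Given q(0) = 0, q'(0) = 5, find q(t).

q = -6*cos(t)/17 + 6*exp(4*t)/17 + 61*sin(t)/17

Characteristic equation r² + 1 = 0 has discriminant (0)² - 4·(1) = -4 < 0, so r = ± i.
Hence q_h = C1*cos(t) + C2*sin(t).
Try q_p = A*exp(4*t). Substituting into the equation and dividing by exp(4*t) gives A = 6/17, so q_p = 6*exp(4*t)/17.
General solution: q = 6*exp(4*t)/17 + C1*cos(t) + C2*sin(t).
Apply the initial conditions: q(0) = 6/17 + C1 = 0 and q'(0) = 24/17 + C2 = 5. Solving gives C1 = -6/17, C2 = 61/17.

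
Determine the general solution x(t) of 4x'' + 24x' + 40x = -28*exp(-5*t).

x = -7*exp(-5*t)/5 + C1*cos(t)*exp(-3*t) + C2*exp(-3*t)*sin(t)

Divide through by 4: x'' + 6x' + 10x = -7*exp(-5*t).
Characteristic equation r² + 6r + 10 = 0 has discriminant (6)² - 4·(10) = -4 < 0, so r = -3 ± i.
Hence x_h = C1*cos(t)*exp(-3*t) + C2*exp(-3*t)*sin(t).
Try x_p = A*exp(-5*t). Substituting into the equation and dividing by exp(-5*t) gives A = -7/5, so x_p = -7*exp(-5*t)/5.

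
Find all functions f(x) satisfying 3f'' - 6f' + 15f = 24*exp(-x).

f = C1*cos(2*x)*exp(x) + C2*exp(x)*sin(2*x) + exp(-x)

Divide through by 3: f'' - 2f' + 5f = 8*exp(-x).
Characteristic equation r² - 2r + 5 = 0 has discriminant (-2)² - 4·(5) = -16 < 0, so r = 1 ± 2i.
Hence f_h = C1*cos(2*x)*exp(x) + C2*exp(x)*sin(2*x).
Try f_p = A*exp(-x). Substituting into the equation and dividing by exp(-x) gives A = 1, so f_p = exp(-x).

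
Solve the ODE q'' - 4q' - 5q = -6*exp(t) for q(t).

q = 3*exp(t)/4 + C1*exp(5*t) + C2*exp(-t)

Characteristic equation r² - 4r - 5 = 0 factors as (r - 5)(r + 1) = 0, so r = 5, -1.
Hence q_h = C1*exp(5*t) + C2*exp(-t).
Try q_p = A*exp(t). Substituting into the equation and dividing by exp(t) gives A = 3/4, so q_p = 3*exp(t)/4.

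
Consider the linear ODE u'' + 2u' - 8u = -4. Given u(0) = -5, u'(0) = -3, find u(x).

Characteristic equation r² + 2r - 8 = 0 factors as (r + 4)(r - 2) = 0, so r = -4, 2.
Hence u_h = C1*exp(-4*x) + C2*exp(2*x).
For the particular solution try u_p = A0. Substituting and matching coefficients of each power of x gives A0 = 1/2, so u_p = 1/2.
General solution: u = 1/2 + C1*exp(-4*x) + C2*exp(2*x).
Apply the initial conditions: u(0) = 1/2 + C1 + C2 = -5 and u'(0) = -4*C1 + 2*C2 = -3. Solving gives C1 = -4/3, C2 = -25/6.

u = 1/2 - 25*exp(2*x)/6 - 4*exp(-4*x)/3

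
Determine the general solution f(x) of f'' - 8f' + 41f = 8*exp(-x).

f = 4*exp(-x)/25 + C1*cos(5*x)*exp(4*x) + C2*exp(4*x)*sin(5*x)

Characteristic equation r² - 8r + 41 = 0 has discriminant (-8)² - 4·(41) = -100 < 0, so r = 4 ± 5i.
Hence f_h = C1*cos(5*x)*exp(4*x) + C2*exp(4*x)*sin(5*x).
Try f_p = A*exp(-x). Substituting into the equation and dividing by exp(-x) gives A = 4/25, so f_p = 4*exp(-x)/25.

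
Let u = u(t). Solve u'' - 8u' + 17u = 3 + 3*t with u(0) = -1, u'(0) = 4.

u = 75/289 + 3*t/17 - 364*cos(t)*exp(4*t)/289 + 2561*exp(4*t)*sin(t)/289

Characteristic equation r² - 8r + 17 = 0 has discriminant (-8)² - 4·(17) = -4 < 0, so r = 4 ± i.
Hence u_h = C1*cos(t)*exp(4*t) + C2*exp(4*t)*sin(t).
For the particular solution try u_p = A0 + A1*t. Substituting and matching coefficients of each power of t gives A0 = 75/289, A1 = 3/17, so u_p = 75/289 + 3*t/17.
General solution: u = 75/289 + 3*t/17 + C1*cos(t)*exp(4*t) + C2*exp(4*t)*sin(t).
Apply the initial conditions: u(0) = 75/289 + C1 = -1 and u'(0) = 3/17 + C2 + 4*C1 = 4. Solving gives C1 = -364/289, C2 = 2561/289.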